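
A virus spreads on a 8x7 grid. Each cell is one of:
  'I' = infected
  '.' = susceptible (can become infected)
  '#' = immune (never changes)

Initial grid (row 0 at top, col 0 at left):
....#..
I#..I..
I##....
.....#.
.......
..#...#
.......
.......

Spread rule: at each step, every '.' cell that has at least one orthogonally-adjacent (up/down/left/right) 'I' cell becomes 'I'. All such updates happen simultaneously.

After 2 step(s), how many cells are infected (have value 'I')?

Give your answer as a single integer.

Step 0 (initial): 3 infected
Step 1: +5 new -> 8 infected
Step 2: +10 new -> 18 infected

Answer: 18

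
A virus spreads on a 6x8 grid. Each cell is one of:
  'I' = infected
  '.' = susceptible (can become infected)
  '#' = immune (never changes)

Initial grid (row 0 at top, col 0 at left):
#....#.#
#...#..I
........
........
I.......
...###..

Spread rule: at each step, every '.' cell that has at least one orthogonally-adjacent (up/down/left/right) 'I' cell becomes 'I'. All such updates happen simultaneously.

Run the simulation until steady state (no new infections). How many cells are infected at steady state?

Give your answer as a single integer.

Answer: 40

Derivation:
Step 0 (initial): 2 infected
Step 1: +5 new -> 7 infected
Step 2: +8 new -> 15 infected
Step 3: +7 new -> 22 infected
Step 4: +8 new -> 30 infected
Step 5: +6 new -> 36 infected
Step 6: +2 new -> 38 infected
Step 7: +1 new -> 39 infected
Step 8: +1 new -> 40 infected
Step 9: +0 new -> 40 infected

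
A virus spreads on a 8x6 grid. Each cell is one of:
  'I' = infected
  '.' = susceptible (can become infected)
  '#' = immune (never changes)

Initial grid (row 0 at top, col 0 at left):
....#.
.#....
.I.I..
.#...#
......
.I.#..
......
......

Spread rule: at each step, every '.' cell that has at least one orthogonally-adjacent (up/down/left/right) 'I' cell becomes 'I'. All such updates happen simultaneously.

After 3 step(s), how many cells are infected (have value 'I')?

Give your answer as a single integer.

Step 0 (initial): 3 infected
Step 1: +9 new -> 12 infected
Step 2: +14 new -> 26 infected
Step 3: +7 new -> 33 infected

Answer: 33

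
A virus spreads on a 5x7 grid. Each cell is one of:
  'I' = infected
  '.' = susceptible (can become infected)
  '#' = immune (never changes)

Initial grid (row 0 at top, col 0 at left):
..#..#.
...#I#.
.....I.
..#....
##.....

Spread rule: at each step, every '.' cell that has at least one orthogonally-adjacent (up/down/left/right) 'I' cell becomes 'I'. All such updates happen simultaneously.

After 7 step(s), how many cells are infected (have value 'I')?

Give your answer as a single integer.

Step 0 (initial): 2 infected
Step 1: +4 new -> 6 infected
Step 2: +6 new -> 12 infected
Step 3: +5 new -> 17 infected
Step 4: +3 new -> 20 infected
Step 5: +4 new -> 24 infected
Step 6: +3 new -> 27 infected
Step 7: +1 new -> 28 infected

Answer: 28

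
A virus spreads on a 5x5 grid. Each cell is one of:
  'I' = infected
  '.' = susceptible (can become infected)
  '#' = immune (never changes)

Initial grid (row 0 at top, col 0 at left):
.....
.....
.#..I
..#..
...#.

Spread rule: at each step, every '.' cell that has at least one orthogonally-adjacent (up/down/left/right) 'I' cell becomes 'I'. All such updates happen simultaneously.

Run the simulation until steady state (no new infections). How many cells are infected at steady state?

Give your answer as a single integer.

Step 0 (initial): 1 infected
Step 1: +3 new -> 4 infected
Step 2: +5 new -> 9 infected
Step 3: +2 new -> 11 infected
Step 4: +2 new -> 13 infected
Step 5: +2 new -> 15 infected
Step 6: +2 new -> 17 infected
Step 7: +1 new -> 18 infected
Step 8: +2 new -> 20 infected
Step 9: +1 new -> 21 infected
Step 10: +1 new -> 22 infected
Step 11: +0 new -> 22 infected

Answer: 22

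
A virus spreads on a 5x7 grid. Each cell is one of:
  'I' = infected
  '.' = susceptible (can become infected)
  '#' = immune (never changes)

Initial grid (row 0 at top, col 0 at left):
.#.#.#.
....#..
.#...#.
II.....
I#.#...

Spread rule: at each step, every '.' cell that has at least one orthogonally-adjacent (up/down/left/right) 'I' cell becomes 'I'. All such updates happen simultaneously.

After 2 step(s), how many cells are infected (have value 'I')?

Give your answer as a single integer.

Answer: 9

Derivation:
Step 0 (initial): 3 infected
Step 1: +2 new -> 5 infected
Step 2: +4 new -> 9 infected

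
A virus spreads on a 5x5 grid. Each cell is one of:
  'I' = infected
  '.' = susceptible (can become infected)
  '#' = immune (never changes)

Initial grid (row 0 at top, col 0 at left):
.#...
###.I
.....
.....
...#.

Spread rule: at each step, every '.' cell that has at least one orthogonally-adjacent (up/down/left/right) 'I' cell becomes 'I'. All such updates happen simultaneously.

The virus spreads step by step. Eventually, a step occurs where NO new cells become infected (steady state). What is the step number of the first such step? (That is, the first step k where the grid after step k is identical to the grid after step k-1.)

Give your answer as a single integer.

Step 0 (initial): 1 infected
Step 1: +3 new -> 4 infected
Step 2: +3 new -> 7 infected
Step 3: +4 new -> 11 infected
Step 4: +2 new -> 13 infected
Step 5: +3 new -> 16 infected
Step 6: +2 new -> 18 infected
Step 7: +1 new -> 19 infected
Step 8: +0 new -> 19 infected

Answer: 8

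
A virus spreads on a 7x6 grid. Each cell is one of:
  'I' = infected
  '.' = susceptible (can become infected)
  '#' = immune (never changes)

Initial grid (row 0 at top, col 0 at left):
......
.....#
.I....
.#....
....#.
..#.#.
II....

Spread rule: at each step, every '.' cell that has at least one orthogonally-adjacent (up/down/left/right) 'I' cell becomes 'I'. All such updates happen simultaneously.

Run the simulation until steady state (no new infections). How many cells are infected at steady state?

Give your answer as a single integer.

Step 0 (initial): 3 infected
Step 1: +6 new -> 9 infected
Step 2: +9 new -> 18 infected
Step 3: +8 new -> 26 infected
Step 4: +6 new -> 32 infected
Step 5: +3 new -> 35 infected
Step 6: +2 new -> 37 infected
Step 7: +0 new -> 37 infected

Answer: 37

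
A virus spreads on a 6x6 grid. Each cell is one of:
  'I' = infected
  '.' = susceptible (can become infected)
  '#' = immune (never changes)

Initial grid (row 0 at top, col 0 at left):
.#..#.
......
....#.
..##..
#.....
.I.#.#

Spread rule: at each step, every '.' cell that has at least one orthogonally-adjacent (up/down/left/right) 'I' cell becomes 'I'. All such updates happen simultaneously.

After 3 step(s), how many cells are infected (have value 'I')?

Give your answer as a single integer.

Step 0 (initial): 1 infected
Step 1: +3 new -> 4 infected
Step 2: +2 new -> 6 infected
Step 3: +3 new -> 9 infected

Answer: 9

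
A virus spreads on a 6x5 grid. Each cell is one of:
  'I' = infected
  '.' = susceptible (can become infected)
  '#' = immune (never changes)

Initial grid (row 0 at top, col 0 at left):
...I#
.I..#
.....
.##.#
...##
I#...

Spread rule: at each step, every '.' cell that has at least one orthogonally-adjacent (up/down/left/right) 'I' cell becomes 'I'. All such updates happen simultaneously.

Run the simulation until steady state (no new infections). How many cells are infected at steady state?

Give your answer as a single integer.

Answer: 22

Derivation:
Step 0 (initial): 3 infected
Step 1: +7 new -> 10 infected
Step 2: +6 new -> 16 infected
Step 3: +3 new -> 19 infected
Step 4: +1 new -> 20 infected
Step 5: +1 new -> 21 infected
Step 6: +1 new -> 22 infected
Step 7: +0 new -> 22 infected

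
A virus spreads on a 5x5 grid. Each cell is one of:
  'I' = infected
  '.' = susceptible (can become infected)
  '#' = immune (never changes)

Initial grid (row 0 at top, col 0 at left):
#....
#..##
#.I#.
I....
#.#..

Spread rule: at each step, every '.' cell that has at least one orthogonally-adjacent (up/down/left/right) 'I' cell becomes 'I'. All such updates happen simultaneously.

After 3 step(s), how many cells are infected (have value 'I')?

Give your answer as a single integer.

Answer: 14

Derivation:
Step 0 (initial): 2 infected
Step 1: +4 new -> 6 infected
Step 2: +4 new -> 10 infected
Step 3: +4 new -> 14 infected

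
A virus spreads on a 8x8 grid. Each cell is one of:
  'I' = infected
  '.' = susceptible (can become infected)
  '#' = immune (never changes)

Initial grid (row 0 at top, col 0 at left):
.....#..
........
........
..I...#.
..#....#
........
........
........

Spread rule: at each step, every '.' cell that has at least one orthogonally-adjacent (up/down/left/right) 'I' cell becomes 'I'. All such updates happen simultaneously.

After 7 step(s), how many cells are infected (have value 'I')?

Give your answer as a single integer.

Step 0 (initial): 1 infected
Step 1: +3 new -> 4 infected
Step 2: +7 new -> 11 infected
Step 3: +10 new -> 21 infected
Step 4: +11 new -> 32 infected
Step 5: +11 new -> 43 infected
Step 6: +7 new -> 50 infected
Step 7: +6 new -> 56 infected

Answer: 56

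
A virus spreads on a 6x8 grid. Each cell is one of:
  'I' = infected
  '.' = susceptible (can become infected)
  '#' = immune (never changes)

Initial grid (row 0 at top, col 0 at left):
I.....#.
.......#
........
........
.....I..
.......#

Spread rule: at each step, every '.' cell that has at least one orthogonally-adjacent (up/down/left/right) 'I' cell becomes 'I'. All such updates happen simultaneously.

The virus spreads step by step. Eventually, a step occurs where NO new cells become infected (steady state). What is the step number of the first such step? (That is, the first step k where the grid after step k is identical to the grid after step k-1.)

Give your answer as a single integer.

Step 0 (initial): 2 infected
Step 1: +6 new -> 8 infected
Step 2: +10 new -> 18 infected
Step 3: +11 new -> 29 infected
Step 4: +13 new -> 42 infected
Step 5: +2 new -> 44 infected
Step 6: +0 new -> 44 infected

Answer: 6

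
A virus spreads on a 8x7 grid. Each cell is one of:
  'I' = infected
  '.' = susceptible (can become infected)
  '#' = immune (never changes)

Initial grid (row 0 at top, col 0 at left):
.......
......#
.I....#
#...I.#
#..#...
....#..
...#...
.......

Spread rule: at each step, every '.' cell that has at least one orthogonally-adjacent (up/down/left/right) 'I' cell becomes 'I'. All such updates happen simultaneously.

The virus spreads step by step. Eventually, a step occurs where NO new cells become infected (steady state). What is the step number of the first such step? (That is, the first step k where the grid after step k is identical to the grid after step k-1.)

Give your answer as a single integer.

Answer: 8

Derivation:
Step 0 (initial): 2 infected
Step 1: +8 new -> 10 infected
Step 2: +9 new -> 19 infected
Step 3: +9 new -> 28 infected
Step 4: +7 new -> 35 infected
Step 5: +8 new -> 43 infected
Step 6: +4 new -> 47 infected
Step 7: +1 new -> 48 infected
Step 8: +0 new -> 48 infected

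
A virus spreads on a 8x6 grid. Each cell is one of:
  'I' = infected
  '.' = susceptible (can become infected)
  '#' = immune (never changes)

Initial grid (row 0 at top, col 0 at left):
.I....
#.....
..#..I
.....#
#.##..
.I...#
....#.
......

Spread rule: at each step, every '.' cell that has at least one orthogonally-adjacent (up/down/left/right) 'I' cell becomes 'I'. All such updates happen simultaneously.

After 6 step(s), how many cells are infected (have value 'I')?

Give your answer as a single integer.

Answer: 39

Derivation:
Step 0 (initial): 3 infected
Step 1: +9 new -> 12 infected
Step 2: +12 new -> 24 infected
Step 3: +11 new -> 35 infected
Step 4: +2 new -> 37 infected
Step 5: +1 new -> 38 infected
Step 6: +1 new -> 39 infected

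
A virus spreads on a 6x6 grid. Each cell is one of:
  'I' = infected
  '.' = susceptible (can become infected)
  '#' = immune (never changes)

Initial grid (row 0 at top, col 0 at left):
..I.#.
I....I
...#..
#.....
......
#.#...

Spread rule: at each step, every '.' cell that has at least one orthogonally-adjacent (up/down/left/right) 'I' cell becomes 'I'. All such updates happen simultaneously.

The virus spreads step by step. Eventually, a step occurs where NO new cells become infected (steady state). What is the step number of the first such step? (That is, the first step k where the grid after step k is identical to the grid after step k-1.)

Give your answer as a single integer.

Step 0 (initial): 3 infected
Step 1: +9 new -> 12 infected
Step 2: +5 new -> 17 infected
Step 3: +4 new -> 21 infected
Step 4: +5 new -> 26 infected
Step 5: +4 new -> 30 infected
Step 6: +1 new -> 31 infected
Step 7: +0 new -> 31 infected

Answer: 7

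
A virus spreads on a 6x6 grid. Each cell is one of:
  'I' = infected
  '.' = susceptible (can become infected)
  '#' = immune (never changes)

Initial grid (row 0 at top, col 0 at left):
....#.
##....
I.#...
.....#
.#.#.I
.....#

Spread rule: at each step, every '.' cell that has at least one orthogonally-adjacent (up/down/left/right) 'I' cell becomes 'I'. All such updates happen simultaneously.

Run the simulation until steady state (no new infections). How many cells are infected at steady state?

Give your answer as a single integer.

Answer: 28

Derivation:
Step 0 (initial): 2 infected
Step 1: +3 new -> 5 infected
Step 2: +4 new -> 9 infected
Step 3: +5 new -> 14 infected
Step 4: +6 new -> 20 infected
Step 5: +2 new -> 22 infected
Step 6: +3 new -> 25 infected
Step 7: +1 new -> 26 infected
Step 8: +1 new -> 27 infected
Step 9: +1 new -> 28 infected
Step 10: +0 new -> 28 infected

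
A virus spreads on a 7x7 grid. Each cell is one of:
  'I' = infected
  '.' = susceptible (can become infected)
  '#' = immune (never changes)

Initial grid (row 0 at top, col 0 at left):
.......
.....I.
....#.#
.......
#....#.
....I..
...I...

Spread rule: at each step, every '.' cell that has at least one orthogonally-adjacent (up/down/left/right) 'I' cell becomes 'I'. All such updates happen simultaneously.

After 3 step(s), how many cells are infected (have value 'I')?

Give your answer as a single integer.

Step 0 (initial): 3 infected
Step 1: +9 new -> 12 infected
Step 2: +10 new -> 22 infected
Step 3: +10 new -> 32 infected

Answer: 32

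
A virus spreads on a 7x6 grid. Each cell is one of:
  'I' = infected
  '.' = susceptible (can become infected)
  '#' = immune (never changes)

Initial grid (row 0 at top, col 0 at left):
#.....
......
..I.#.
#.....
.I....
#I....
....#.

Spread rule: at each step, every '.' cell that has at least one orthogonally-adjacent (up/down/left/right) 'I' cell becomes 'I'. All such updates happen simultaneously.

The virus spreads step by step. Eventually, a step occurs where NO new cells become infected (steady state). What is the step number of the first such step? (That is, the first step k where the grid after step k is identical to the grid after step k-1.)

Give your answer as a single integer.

Answer: 6

Derivation:
Step 0 (initial): 3 infected
Step 1: +9 new -> 12 infected
Step 2: +9 new -> 21 infected
Step 3: +8 new -> 29 infected
Step 4: +5 new -> 34 infected
Step 5: +3 new -> 37 infected
Step 6: +0 new -> 37 infected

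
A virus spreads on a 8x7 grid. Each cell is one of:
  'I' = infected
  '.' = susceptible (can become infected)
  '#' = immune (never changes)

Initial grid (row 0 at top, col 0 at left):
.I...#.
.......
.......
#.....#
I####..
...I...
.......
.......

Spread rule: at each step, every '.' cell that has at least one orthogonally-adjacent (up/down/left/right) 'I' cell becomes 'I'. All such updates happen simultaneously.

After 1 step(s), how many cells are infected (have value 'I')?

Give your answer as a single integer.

Step 0 (initial): 3 infected
Step 1: +7 new -> 10 infected

Answer: 10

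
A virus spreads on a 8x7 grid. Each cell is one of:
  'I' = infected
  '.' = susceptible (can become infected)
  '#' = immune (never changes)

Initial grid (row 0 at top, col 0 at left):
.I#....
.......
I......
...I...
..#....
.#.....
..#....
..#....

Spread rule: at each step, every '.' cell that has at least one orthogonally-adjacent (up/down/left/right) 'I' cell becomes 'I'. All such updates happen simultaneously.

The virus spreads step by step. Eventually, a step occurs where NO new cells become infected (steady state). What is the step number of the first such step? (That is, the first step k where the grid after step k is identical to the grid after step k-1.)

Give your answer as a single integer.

Answer: 8

Derivation:
Step 0 (initial): 3 infected
Step 1: +9 new -> 12 infected
Step 2: +9 new -> 21 infected
Step 3: +10 new -> 31 infected
Step 4: +8 new -> 39 infected
Step 5: +7 new -> 46 infected
Step 6: +4 new -> 50 infected
Step 7: +1 new -> 51 infected
Step 8: +0 new -> 51 infected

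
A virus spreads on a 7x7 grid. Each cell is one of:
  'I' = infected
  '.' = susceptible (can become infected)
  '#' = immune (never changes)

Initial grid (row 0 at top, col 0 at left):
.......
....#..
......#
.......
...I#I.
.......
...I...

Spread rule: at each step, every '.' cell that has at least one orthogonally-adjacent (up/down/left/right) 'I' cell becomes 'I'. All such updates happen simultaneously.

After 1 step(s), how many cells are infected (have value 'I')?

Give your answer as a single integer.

Step 0 (initial): 3 infected
Step 1: +8 new -> 11 infected

Answer: 11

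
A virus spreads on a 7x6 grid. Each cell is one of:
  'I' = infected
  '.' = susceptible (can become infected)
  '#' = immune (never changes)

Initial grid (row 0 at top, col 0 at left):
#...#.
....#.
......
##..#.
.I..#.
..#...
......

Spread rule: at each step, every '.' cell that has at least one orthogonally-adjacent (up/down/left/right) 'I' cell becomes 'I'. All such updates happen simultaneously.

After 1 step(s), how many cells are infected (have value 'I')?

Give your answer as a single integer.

Answer: 4

Derivation:
Step 0 (initial): 1 infected
Step 1: +3 new -> 4 infected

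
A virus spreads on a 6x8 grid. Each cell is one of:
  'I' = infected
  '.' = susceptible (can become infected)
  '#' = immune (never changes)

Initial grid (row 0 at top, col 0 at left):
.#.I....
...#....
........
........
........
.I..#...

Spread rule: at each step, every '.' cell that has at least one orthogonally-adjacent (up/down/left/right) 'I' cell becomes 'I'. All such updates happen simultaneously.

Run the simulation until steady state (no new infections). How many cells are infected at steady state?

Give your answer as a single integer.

Step 0 (initial): 2 infected
Step 1: +5 new -> 7 infected
Step 2: +7 new -> 14 infected
Step 3: +9 new -> 23 infected
Step 4: +9 new -> 32 infected
Step 5: +5 new -> 37 infected
Step 6: +4 new -> 41 infected
Step 7: +3 new -> 44 infected
Step 8: +1 new -> 45 infected
Step 9: +0 new -> 45 infected

Answer: 45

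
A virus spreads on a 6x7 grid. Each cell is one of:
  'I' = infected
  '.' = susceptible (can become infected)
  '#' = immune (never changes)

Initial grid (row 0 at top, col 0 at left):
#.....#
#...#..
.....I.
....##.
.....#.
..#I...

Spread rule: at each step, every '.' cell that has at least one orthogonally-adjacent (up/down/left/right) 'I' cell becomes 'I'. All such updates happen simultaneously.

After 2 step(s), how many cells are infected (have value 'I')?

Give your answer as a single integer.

Answer: 15

Derivation:
Step 0 (initial): 2 infected
Step 1: +5 new -> 7 infected
Step 2: +8 new -> 15 infected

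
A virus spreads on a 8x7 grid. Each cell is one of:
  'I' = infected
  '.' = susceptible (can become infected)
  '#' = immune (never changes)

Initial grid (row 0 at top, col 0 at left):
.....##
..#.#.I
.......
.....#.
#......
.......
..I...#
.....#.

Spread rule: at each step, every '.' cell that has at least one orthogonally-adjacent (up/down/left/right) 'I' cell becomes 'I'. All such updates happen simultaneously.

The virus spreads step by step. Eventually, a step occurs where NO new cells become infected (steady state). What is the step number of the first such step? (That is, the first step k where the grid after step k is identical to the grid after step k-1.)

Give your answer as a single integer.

Answer: 9

Derivation:
Step 0 (initial): 2 infected
Step 1: +6 new -> 8 infected
Step 2: +9 new -> 17 infected
Step 3: +10 new -> 27 infected
Step 4: +9 new -> 36 infected
Step 5: +3 new -> 39 infected
Step 6: +3 new -> 42 infected
Step 7: +4 new -> 46 infected
Step 8: +1 new -> 47 infected
Step 9: +0 new -> 47 infected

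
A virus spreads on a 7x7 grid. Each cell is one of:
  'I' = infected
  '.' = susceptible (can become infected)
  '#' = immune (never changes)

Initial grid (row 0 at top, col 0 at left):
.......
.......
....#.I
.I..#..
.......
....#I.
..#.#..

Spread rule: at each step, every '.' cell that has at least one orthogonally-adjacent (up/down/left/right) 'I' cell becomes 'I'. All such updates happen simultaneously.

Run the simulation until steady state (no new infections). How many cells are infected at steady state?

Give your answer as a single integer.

Answer: 44

Derivation:
Step 0 (initial): 3 infected
Step 1: +10 new -> 13 infected
Step 2: +13 new -> 26 infected
Step 3: +10 new -> 36 infected
Step 4: +6 new -> 42 infected
Step 5: +2 new -> 44 infected
Step 6: +0 new -> 44 infected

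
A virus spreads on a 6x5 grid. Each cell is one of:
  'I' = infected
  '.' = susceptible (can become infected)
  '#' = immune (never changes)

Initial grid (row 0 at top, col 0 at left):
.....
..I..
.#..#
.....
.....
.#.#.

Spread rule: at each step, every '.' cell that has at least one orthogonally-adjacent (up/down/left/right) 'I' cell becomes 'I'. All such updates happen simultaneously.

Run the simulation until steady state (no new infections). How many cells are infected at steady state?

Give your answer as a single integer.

Step 0 (initial): 1 infected
Step 1: +4 new -> 5 infected
Step 2: +6 new -> 11 infected
Step 3: +6 new -> 17 infected
Step 4: +5 new -> 22 infected
Step 5: +2 new -> 24 infected
Step 6: +2 new -> 26 infected
Step 7: +0 new -> 26 infected

Answer: 26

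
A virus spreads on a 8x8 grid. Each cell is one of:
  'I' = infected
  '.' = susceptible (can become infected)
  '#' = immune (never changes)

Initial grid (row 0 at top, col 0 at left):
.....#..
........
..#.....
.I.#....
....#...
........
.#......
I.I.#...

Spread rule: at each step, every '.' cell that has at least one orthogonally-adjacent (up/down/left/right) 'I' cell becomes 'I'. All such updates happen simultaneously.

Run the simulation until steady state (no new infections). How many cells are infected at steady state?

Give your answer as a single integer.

Answer: 58

Derivation:
Step 0 (initial): 3 infected
Step 1: +8 new -> 11 infected
Step 2: +8 new -> 19 infected
Step 3: +6 new -> 25 infected
Step 4: +5 new -> 30 infected
Step 5: +6 new -> 36 infected
Step 6: +7 new -> 43 infected
Step 7: +7 new -> 50 infected
Step 8: +5 new -> 55 infected
Step 9: +3 new -> 58 infected
Step 10: +0 new -> 58 infected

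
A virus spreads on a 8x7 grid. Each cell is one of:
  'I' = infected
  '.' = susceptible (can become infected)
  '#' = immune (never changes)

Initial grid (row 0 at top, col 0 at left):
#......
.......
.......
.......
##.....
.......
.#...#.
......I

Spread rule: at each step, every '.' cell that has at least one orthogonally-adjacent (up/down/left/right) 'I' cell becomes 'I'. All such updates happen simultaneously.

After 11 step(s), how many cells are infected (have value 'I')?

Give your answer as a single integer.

Answer: 49

Derivation:
Step 0 (initial): 1 infected
Step 1: +2 new -> 3 infected
Step 2: +2 new -> 5 infected
Step 3: +4 new -> 9 infected
Step 4: +5 new -> 14 infected
Step 5: +6 new -> 20 infected
Step 6: +6 new -> 26 infected
Step 7: +7 new -> 33 infected
Step 8: +5 new -> 38 infected
Step 9: +4 new -> 42 infected
Step 10: +4 new -> 46 infected
Step 11: +3 new -> 49 infected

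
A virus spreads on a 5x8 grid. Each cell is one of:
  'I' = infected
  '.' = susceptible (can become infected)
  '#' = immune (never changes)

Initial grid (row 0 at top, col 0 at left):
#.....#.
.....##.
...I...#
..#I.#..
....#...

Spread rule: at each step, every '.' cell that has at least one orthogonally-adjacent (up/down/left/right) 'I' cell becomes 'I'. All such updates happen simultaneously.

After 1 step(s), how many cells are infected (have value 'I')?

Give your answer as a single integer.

Answer: 7

Derivation:
Step 0 (initial): 2 infected
Step 1: +5 new -> 7 infected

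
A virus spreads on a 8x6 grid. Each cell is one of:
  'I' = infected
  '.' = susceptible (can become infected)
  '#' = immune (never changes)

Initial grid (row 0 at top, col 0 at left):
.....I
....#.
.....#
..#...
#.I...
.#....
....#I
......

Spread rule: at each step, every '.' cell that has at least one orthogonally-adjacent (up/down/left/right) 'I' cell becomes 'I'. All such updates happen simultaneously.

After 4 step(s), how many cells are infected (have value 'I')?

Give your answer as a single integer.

Answer: 38

Derivation:
Step 0 (initial): 3 infected
Step 1: +7 new -> 10 infected
Step 2: +9 new -> 19 infected
Step 3: +11 new -> 30 infected
Step 4: +8 new -> 38 infected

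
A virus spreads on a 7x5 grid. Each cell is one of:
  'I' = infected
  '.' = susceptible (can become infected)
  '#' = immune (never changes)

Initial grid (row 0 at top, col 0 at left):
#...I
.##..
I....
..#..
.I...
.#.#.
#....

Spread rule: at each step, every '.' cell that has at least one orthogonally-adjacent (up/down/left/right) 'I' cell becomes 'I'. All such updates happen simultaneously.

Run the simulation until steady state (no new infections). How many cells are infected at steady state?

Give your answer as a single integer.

Answer: 28

Derivation:
Step 0 (initial): 3 infected
Step 1: +8 new -> 11 infected
Step 2: +7 new -> 18 infected
Step 3: +6 new -> 24 infected
Step 4: +3 new -> 27 infected
Step 5: +1 new -> 28 infected
Step 6: +0 new -> 28 infected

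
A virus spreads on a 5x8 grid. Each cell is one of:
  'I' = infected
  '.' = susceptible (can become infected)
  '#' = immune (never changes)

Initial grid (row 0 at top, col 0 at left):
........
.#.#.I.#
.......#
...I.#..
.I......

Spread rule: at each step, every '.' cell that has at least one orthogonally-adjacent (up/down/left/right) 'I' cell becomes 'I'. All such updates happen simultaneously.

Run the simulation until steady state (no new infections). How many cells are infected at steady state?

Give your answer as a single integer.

Answer: 35

Derivation:
Step 0 (initial): 3 infected
Step 1: +11 new -> 14 infected
Step 2: +8 new -> 22 infected
Step 3: +6 new -> 28 infected
Step 4: +4 new -> 32 infected
Step 5: +3 new -> 35 infected
Step 6: +0 new -> 35 infected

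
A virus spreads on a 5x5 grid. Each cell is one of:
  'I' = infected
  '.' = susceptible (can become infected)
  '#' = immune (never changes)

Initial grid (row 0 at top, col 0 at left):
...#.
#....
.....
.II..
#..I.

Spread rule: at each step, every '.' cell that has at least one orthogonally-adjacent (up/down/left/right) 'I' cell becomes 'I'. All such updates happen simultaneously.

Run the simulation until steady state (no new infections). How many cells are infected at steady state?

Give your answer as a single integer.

Answer: 22

Derivation:
Step 0 (initial): 3 infected
Step 1: +7 new -> 10 infected
Step 2: +5 new -> 15 infected
Step 3: +4 new -> 19 infected
Step 4: +2 new -> 21 infected
Step 5: +1 new -> 22 infected
Step 6: +0 new -> 22 infected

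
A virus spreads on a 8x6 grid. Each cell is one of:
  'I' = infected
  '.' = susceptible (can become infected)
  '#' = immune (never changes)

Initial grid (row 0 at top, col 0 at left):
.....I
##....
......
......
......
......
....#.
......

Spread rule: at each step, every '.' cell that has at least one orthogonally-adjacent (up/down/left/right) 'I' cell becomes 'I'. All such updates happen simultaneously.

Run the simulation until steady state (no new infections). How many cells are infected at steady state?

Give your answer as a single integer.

Answer: 45

Derivation:
Step 0 (initial): 1 infected
Step 1: +2 new -> 3 infected
Step 2: +3 new -> 6 infected
Step 3: +4 new -> 10 infected
Step 4: +5 new -> 15 infected
Step 5: +5 new -> 20 infected
Step 6: +5 new -> 25 infected
Step 7: +5 new -> 30 infected
Step 8: +5 new -> 35 infected
Step 9: +4 new -> 39 infected
Step 10: +3 new -> 42 infected
Step 11: +2 new -> 44 infected
Step 12: +1 new -> 45 infected
Step 13: +0 new -> 45 infected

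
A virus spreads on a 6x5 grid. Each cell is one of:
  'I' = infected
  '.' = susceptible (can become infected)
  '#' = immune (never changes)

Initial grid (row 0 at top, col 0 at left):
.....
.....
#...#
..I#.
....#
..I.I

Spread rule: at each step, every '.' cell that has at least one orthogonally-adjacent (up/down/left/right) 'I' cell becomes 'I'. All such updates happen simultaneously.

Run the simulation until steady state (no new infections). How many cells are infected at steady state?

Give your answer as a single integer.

Answer: 25

Derivation:
Step 0 (initial): 3 infected
Step 1: +5 new -> 8 infected
Step 2: +7 new -> 15 infected
Step 3: +4 new -> 19 infected
Step 4: +4 new -> 23 infected
Step 5: +2 new -> 25 infected
Step 6: +0 new -> 25 infected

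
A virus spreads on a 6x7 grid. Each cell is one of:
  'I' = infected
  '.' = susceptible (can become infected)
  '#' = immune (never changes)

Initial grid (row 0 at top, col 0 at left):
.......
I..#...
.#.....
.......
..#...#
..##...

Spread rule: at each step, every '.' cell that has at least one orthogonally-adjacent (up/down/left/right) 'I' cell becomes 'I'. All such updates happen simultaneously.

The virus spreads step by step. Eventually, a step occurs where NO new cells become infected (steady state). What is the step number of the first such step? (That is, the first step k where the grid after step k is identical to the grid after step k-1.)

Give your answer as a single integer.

Answer: 11

Derivation:
Step 0 (initial): 1 infected
Step 1: +3 new -> 4 infected
Step 2: +3 new -> 7 infected
Step 3: +4 new -> 11 infected
Step 4: +5 new -> 16 infected
Step 5: +4 new -> 20 infected
Step 6: +5 new -> 25 infected
Step 7: +5 new -> 30 infected
Step 8: +4 new -> 34 infected
Step 9: +1 new -> 35 infected
Step 10: +1 new -> 36 infected
Step 11: +0 new -> 36 infected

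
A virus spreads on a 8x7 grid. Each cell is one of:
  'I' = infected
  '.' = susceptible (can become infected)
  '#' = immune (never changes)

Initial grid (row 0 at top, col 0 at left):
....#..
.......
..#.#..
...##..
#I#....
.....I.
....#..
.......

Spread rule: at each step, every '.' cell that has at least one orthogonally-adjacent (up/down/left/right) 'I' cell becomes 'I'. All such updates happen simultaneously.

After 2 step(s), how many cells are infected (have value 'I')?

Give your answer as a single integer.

Answer: 20

Derivation:
Step 0 (initial): 2 infected
Step 1: +6 new -> 8 infected
Step 2: +12 new -> 20 infected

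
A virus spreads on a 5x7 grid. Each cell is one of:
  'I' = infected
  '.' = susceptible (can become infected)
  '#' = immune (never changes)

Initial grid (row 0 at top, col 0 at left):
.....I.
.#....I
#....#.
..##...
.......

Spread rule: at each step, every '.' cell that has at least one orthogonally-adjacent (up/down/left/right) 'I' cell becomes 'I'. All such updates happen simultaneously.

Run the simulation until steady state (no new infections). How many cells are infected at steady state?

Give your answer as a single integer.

Step 0 (initial): 2 infected
Step 1: +4 new -> 6 infected
Step 2: +3 new -> 9 infected
Step 3: +5 new -> 14 infected
Step 4: +5 new -> 19 infected
Step 5: +3 new -> 22 infected
Step 6: +3 new -> 25 infected
Step 7: +2 new -> 27 infected
Step 8: +2 new -> 29 infected
Step 9: +1 new -> 30 infected
Step 10: +0 new -> 30 infected

Answer: 30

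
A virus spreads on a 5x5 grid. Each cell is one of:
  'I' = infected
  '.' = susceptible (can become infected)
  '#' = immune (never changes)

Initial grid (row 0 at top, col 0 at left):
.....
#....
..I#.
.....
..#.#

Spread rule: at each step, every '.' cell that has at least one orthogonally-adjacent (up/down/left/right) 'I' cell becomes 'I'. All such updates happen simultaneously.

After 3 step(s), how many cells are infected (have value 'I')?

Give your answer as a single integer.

Step 0 (initial): 1 infected
Step 1: +3 new -> 4 infected
Step 2: +6 new -> 10 infected
Step 3: +7 new -> 17 infected

Answer: 17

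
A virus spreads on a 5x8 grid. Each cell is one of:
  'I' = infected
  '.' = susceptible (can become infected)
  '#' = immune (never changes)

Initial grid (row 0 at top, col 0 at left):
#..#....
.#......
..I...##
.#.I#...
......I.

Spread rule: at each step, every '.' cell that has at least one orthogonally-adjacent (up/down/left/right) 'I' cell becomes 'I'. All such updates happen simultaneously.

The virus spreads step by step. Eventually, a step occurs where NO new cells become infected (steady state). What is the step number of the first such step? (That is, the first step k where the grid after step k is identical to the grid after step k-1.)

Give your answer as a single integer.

Answer: 8

Derivation:
Step 0 (initial): 3 infected
Step 1: +8 new -> 11 infected
Step 2: +8 new -> 19 infected
Step 3: +6 new -> 25 infected
Step 4: +3 new -> 28 infected
Step 5: +2 new -> 30 infected
Step 6: +2 new -> 32 infected
Step 7: +1 new -> 33 infected
Step 8: +0 new -> 33 infected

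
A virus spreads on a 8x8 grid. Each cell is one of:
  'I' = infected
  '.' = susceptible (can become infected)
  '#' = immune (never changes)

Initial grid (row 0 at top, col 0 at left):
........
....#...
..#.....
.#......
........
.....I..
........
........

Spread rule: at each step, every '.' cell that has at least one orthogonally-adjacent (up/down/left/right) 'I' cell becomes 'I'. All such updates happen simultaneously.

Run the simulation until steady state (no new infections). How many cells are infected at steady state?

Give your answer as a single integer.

Answer: 61

Derivation:
Step 0 (initial): 1 infected
Step 1: +4 new -> 5 infected
Step 2: +8 new -> 13 infected
Step 3: +10 new -> 23 infected
Step 4: +10 new -> 33 infected
Step 5: +9 new -> 42 infected
Step 6: +7 new -> 49 infected
Step 7: +5 new -> 54 infected
Step 8: +3 new -> 57 infected
Step 9: +3 new -> 60 infected
Step 10: +1 new -> 61 infected
Step 11: +0 new -> 61 infected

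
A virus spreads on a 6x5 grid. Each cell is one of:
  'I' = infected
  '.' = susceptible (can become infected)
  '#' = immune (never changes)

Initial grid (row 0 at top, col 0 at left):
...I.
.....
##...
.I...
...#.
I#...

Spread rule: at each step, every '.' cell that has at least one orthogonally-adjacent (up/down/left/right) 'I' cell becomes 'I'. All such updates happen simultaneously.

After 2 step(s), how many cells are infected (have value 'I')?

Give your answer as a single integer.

Step 0 (initial): 3 infected
Step 1: +7 new -> 10 infected
Step 2: +7 new -> 17 infected

Answer: 17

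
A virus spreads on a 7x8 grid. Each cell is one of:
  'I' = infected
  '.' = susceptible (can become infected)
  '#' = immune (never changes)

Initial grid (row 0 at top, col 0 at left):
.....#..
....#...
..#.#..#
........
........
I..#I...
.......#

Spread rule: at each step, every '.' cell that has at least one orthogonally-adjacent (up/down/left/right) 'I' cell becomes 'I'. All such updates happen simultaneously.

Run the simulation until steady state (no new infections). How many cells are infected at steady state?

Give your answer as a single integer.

Step 0 (initial): 2 infected
Step 1: +6 new -> 8 infected
Step 2: +10 new -> 18 infected
Step 3: +9 new -> 27 infected
Step 4: +7 new -> 34 infected
Step 5: +6 new -> 40 infected
Step 6: +4 new -> 44 infected
Step 7: +4 new -> 48 infected
Step 8: +1 new -> 49 infected
Step 9: +0 new -> 49 infected

Answer: 49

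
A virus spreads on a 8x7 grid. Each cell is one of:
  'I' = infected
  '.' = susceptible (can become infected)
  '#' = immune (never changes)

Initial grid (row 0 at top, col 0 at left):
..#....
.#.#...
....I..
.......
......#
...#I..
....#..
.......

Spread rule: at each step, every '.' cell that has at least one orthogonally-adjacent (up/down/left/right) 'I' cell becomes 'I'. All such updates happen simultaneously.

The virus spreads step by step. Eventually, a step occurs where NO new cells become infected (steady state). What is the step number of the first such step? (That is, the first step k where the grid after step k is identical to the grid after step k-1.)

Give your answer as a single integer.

Step 0 (initial): 2 infected
Step 1: +6 new -> 8 infected
Step 2: +10 new -> 18 infected
Step 3: +10 new -> 28 infected
Step 4: +7 new -> 35 infected
Step 5: +6 new -> 41 infected
Step 6: +5 new -> 46 infected
Step 7: +3 new -> 49 infected
Step 8: +1 new -> 50 infected
Step 9: +0 new -> 50 infected

Answer: 9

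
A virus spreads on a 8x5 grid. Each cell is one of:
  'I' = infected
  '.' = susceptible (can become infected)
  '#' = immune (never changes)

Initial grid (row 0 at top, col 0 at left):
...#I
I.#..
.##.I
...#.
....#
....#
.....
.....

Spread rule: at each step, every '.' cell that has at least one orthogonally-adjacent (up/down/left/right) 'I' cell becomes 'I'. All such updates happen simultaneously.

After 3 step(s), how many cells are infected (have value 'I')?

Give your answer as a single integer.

Answer: 15

Derivation:
Step 0 (initial): 3 infected
Step 1: +6 new -> 9 infected
Step 2: +3 new -> 12 infected
Step 3: +3 new -> 15 infected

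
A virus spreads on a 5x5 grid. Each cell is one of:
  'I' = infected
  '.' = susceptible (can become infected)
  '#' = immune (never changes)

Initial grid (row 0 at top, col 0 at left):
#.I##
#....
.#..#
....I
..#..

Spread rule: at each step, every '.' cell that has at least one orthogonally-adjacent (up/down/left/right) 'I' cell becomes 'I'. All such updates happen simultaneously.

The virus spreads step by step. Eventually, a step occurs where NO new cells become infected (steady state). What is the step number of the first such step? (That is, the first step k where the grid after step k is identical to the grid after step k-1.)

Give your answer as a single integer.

Step 0 (initial): 2 infected
Step 1: +4 new -> 6 infected
Step 2: +6 new -> 12 infected
Step 3: +2 new -> 14 infected
Step 4: +2 new -> 16 infected
Step 5: +2 new -> 18 infected
Step 6: +0 new -> 18 infected

Answer: 6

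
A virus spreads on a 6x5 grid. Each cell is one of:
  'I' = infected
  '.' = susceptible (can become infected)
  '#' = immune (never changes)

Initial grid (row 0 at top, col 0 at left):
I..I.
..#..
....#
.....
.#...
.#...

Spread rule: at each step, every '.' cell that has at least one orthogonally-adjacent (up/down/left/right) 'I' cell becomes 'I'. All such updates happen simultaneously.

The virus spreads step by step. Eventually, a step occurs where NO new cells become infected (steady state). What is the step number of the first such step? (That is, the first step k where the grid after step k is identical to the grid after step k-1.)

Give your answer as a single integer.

Answer: 7

Derivation:
Step 0 (initial): 2 infected
Step 1: +5 new -> 7 infected
Step 2: +4 new -> 11 infected
Step 3: +4 new -> 15 infected
Step 4: +5 new -> 20 infected
Step 5: +4 new -> 24 infected
Step 6: +2 new -> 26 infected
Step 7: +0 new -> 26 infected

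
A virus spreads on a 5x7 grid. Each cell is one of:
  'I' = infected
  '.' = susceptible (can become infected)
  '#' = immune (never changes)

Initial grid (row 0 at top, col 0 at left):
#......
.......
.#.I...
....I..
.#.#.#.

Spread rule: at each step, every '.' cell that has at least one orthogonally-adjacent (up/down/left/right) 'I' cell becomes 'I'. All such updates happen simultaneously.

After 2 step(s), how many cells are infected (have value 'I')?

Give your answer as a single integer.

Answer: 14

Derivation:
Step 0 (initial): 2 infected
Step 1: +6 new -> 8 infected
Step 2: +6 new -> 14 infected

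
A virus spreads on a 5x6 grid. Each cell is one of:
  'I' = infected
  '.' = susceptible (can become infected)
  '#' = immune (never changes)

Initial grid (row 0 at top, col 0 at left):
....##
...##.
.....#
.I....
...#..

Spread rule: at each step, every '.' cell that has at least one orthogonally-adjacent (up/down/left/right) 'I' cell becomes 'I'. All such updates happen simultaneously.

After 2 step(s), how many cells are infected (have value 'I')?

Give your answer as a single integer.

Answer: 11

Derivation:
Step 0 (initial): 1 infected
Step 1: +4 new -> 5 infected
Step 2: +6 new -> 11 infected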